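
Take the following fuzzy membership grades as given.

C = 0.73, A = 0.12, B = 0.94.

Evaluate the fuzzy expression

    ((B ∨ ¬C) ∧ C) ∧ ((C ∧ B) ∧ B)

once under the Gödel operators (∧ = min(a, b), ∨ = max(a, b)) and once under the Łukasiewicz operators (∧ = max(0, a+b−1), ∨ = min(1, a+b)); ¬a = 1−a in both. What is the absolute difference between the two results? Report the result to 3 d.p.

Under Gödel:
  ¬C = 1 − 0.73 = 0.27
  B ∨ ¬C = max(a, b) on (0.94, 0.27) = 0.94
  (B ∨ ¬C) ∧ C = min(a, b) on (0.94, 0.73) = 0.73
  C ∧ B = min(a, b) on (0.73, 0.94) = 0.73
  (C ∧ B) ∧ B = min(a, b) on (0.73, 0.94) = 0.73
  ((B ∨ ¬C) ∧ C) ∧ ((C ∧ B) ∧ B) = min(a, b) on (0.73, 0.73) = 0.73
  → value = 0.7300
Under Łukasiewicz:
  ¬C = 1 − 0.73 = 0.27
  B ∨ ¬C = min(1, a+b) on (0.94, 0.27) = 1.00
  (B ∨ ¬C) ∧ C = max(0, a+b−1) on (1.00, 0.73) = 0.73
  C ∧ B = max(0, a+b−1) on (0.73, 0.94) = 0.67
  (C ∧ B) ∧ B = max(0, a+b−1) on (0.67, 0.94) = 0.61
  ((B ∨ ¬C) ∧ C) ∧ ((C ∧ B) ∧ B) = max(0, a+b−1) on (0.73, 0.61) = 0.34
  → value = 0.3400
|0.7300 − 0.3400| = 0.390

0.390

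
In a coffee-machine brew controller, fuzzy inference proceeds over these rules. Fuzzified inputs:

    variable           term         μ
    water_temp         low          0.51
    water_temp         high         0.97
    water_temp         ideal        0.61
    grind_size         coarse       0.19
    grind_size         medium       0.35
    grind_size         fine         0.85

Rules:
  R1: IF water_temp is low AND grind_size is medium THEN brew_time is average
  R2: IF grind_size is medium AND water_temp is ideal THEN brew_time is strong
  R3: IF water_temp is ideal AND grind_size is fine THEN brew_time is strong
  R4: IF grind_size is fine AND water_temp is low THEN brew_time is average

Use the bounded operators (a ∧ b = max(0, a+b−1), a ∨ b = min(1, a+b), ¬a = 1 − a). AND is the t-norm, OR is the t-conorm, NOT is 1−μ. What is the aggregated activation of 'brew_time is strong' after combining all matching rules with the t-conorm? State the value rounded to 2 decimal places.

R1: low=0.51, medium=0.35; AND[max(0, a+b−1)] → w = 0.00
R2: medium=0.35, ideal=0.61; AND[max(0, a+b−1)] → w = 0.00
R3: ideal=0.61, fine=0.85; AND[max(0, a+b−1)] → w = 0.46
R4: fine=0.85, low=0.51; AND[max(0, a+b−1)] → w = 0.36
Rules with consequent 'strong': {R2, R3} → strengths 0.00, 0.46
Aggregate via t-conorm [min(1, a+b)]: 0.46

0.46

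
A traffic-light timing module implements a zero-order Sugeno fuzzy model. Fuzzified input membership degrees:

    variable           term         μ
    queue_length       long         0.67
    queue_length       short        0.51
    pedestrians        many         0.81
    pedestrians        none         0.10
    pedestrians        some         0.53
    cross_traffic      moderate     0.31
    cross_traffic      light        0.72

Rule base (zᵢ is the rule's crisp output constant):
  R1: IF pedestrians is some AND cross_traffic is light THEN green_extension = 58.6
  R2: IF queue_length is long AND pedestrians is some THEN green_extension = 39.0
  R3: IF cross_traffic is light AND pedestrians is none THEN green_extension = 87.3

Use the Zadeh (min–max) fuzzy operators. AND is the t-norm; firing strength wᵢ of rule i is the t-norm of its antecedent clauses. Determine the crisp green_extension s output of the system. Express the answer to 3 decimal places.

52.119

R1 (z=58.6): some=0.53, light=0.72; AND[min(a, b)] → w = 0.53
R2 (z=39.0): long=0.67, some=0.53; AND[min(a, b)] → w = 0.53
R3 (z=87.3): light=0.72, none=0.10; AND[min(a, b)] → w = 0.10
Weighted average = (0.53·58.6 + 0.53·39.0 + 0.10·87.3) / (0.53 + 0.53 + 0.10)
  = 60.4580 / 1.1600 = 52.119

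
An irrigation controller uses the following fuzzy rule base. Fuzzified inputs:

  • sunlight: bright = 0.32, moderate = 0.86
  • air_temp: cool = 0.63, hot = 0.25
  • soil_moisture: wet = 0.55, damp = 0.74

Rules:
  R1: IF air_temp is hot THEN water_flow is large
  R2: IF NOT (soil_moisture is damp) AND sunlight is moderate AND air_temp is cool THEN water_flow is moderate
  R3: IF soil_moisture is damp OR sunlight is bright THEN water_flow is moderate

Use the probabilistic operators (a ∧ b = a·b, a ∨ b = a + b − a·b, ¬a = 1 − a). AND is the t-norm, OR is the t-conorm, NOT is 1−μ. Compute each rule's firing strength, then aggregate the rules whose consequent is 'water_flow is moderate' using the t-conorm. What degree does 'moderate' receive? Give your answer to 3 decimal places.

R1: hot=0.25 → w = 0.2500
R2: ¬damp=1−0.74=0.26, moderate=0.86, cool=0.63; AND[a·b] → w = 0.1409
R3: damp=0.74, bright=0.32; OR[a + b − a·b] → w = 0.8232
Rules with consequent 'moderate': {R2, R3} → strengths 0.1409, 0.8232
Aggregate via t-conorm [a + b − a·b]: 0.8481

0.848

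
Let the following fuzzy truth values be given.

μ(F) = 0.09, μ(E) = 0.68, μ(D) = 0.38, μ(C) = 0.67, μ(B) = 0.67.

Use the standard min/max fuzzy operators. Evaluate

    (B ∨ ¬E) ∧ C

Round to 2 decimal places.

0.67

¬E = 1 − 0.68 = 0.32
B ∨ ¬E = max(a, b) on (0.67, 0.32) = 0.67
(B ∨ ¬E) ∧ C = min(a, b) on (0.67, 0.67) = 0.67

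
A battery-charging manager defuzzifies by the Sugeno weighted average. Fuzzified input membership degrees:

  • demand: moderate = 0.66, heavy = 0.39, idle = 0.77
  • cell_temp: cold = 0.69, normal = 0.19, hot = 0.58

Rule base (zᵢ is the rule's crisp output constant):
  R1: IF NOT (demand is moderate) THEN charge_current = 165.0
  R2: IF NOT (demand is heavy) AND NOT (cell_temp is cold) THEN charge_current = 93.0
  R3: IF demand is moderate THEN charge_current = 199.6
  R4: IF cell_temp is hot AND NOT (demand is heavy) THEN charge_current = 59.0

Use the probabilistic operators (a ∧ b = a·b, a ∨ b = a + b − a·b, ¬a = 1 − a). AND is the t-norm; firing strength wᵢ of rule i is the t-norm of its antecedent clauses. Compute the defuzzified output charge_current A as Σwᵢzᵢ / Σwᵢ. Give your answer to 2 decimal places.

R1 (z=165.0): ¬moderate=1−0.66=0.34 → w = 0.3400
R2 (z=93.0): ¬heavy=1−0.39=0.61, ¬cold=1−0.69=0.31; AND[a·b] → w = 0.1891
R3 (z=199.6): moderate=0.66 → w = 0.6600
R4 (z=59.0): hot=0.58, ¬heavy=1−0.39=0.61; AND[a·b] → w = 0.3538
Weighted average = (0.3400·165.0 + 0.1891·93.0 + 0.6600·199.6 + 0.3538·59.0) / (0.3400 + 0.1891 + 0.6600 + 0.3538)
  = 226.2965 / 1.5429 = 146.67

146.67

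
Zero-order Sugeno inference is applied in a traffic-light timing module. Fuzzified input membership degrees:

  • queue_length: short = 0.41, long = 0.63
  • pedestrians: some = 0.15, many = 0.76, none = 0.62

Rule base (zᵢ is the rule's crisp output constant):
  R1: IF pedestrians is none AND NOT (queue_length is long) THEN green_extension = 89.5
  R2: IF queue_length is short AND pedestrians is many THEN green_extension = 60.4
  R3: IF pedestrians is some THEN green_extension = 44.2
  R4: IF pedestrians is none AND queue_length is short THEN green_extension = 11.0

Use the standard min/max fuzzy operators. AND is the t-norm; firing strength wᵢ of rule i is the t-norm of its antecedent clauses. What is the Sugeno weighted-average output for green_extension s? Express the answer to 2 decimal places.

R1 (z=89.5): none=0.62, ¬long=1−0.63=0.37; AND[min(a, b)] → w = 0.37
R2 (z=60.4): short=0.41, many=0.76; AND[min(a, b)] → w = 0.41
R3 (z=44.2): some=0.15 → w = 0.15
R4 (z=11.0): none=0.62, short=0.41; AND[min(a, b)] → w = 0.41
Weighted average = (0.37·89.5 + 0.41·60.4 + 0.15·44.2 + 0.41·11.0) / (0.37 + 0.41 + 0.15 + 0.41)
  = 69.0190 / 1.3400 = 51.51

51.51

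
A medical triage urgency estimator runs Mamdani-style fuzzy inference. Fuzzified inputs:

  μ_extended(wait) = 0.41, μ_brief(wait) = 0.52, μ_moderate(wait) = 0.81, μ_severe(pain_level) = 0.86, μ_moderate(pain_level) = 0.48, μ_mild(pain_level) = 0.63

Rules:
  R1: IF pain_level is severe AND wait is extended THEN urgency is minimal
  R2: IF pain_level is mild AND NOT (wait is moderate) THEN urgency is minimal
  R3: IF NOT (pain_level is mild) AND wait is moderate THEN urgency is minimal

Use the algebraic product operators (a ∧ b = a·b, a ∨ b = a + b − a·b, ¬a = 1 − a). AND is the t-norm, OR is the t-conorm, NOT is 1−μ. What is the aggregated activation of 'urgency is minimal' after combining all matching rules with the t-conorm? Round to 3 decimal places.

0.601

R1: severe=0.86, extended=0.41; AND[a·b] → w = 0.3526
R2: mild=0.63, ¬moderate=1−0.81=0.19; AND[a·b] → w = 0.1197
R3: ¬mild=1−0.63=0.37, moderate=0.81; AND[a·b] → w = 0.2997
Rules with consequent 'minimal': {R1, R2, R3} → strengths 0.3526, 0.1197, 0.2997
Aggregate via t-conorm [a + b − a·b]: 0.6009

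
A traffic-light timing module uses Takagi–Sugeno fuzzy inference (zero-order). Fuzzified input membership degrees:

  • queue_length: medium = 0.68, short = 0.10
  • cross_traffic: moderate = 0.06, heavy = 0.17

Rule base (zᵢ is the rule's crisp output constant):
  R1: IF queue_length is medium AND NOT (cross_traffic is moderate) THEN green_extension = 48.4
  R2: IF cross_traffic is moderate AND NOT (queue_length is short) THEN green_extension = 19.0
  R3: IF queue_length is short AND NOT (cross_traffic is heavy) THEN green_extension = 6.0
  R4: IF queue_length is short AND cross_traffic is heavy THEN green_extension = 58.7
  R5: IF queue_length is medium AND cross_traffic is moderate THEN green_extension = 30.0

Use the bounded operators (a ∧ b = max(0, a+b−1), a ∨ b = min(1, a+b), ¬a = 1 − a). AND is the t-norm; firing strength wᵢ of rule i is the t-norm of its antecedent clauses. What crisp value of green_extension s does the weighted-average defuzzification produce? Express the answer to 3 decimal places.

R1 (z=48.4): medium=0.68, ¬moderate=1−0.06=0.94; AND[max(0, a+b−1)] → w = 0.62
R2 (z=19.0): moderate=0.06, ¬short=1−0.10=0.90; AND[max(0, a+b−1)] → w = 0.00
R3 (z=6.0): short=0.10, ¬heavy=1−0.17=0.83; AND[max(0, a+b−1)] → w = 0.00
R4 (z=58.7): short=0.10, heavy=0.17; AND[max(0, a+b−1)] → w = 0.00
R5 (z=30.0): medium=0.68, moderate=0.06; AND[max(0, a+b−1)] → w = 0.00
Weighted average = (0.62·48.4 + 0.00·19.0 + 0.00·6.0 + 0.00·58.7 + 0.00·30.0) / (0.62 + 0.00 + 0.00 + 0.00 + 0.00)
  = 30.0080 / 0.6200 = 48.400

48.400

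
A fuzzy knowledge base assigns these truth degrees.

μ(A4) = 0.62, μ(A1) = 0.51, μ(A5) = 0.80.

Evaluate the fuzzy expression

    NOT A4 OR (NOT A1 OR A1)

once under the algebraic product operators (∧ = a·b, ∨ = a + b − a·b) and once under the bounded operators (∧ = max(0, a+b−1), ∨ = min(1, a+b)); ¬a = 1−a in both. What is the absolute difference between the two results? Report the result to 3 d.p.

0.155

Under algebraic product:
  NOT A4 = 1 − 0.6200 = 0.3800
  NOT A1 = 1 − 0.5100 = 0.4900
  NOT A1 OR A1 = a + b − a·b on (0.4900, 0.5100) = 0.7501
  NOT A4 OR (NOT A1 OR A1) = a + b − a·b on (0.3800, 0.7501) = 0.8451
  → value = 0.8451
Under bounded:
  NOT A4 = 1 − 0.62 = 0.38
  NOT A1 = 1 − 0.51 = 0.49
  NOT A1 OR A1 = min(1, a+b) on (0.49, 0.51) = 1.00
  NOT A4 OR (NOT A1 OR A1) = min(1, a+b) on (0.38, 1.00) = 1.00
  → value = 1.0000
|0.8451 − 1.0000| = 0.155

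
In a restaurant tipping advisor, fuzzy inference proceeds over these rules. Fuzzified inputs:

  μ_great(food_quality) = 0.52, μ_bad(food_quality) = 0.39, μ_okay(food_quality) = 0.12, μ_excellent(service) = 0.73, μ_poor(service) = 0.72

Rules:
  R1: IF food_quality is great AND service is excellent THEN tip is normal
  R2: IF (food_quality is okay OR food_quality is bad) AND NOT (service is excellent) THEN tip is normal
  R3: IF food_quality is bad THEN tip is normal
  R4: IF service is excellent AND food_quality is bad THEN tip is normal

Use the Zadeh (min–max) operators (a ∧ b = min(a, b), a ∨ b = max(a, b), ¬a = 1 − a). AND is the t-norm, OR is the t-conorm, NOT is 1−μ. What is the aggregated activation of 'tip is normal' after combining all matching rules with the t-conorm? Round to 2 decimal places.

0.52

R1: great=0.52, excellent=0.73; AND[min(a, b)] → w = 0.52
R2: (okay=0.12 OR bad=0.39) = 0.39; AND[min(a, b)] with ¬excellent=1−0.73=0.27 → w = 0.27
R3: bad=0.39 → w = 0.39
R4: excellent=0.73, bad=0.39; AND[min(a, b)] → w = 0.39
Rules with consequent 'normal': {R1, R2, R3, R4} → strengths 0.52, 0.27, 0.39, 0.39
Aggregate via t-conorm [max(a, b)]: 0.52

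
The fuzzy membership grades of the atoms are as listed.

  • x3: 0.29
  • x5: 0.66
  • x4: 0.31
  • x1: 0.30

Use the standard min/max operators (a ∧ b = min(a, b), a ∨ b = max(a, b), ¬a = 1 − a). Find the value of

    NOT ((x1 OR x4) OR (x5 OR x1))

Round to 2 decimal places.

x1 OR x4 = max(a, b) on (0.30, 0.31) = 0.31
x5 OR x1 = max(a, b) on (0.66, 0.30) = 0.66
(x1 OR x4) OR (x5 OR x1) = max(a, b) on (0.31, 0.66) = 0.66
NOT ((x1 OR x4) OR (x5 OR x1)) = 1 − 0.66 = 0.34

0.34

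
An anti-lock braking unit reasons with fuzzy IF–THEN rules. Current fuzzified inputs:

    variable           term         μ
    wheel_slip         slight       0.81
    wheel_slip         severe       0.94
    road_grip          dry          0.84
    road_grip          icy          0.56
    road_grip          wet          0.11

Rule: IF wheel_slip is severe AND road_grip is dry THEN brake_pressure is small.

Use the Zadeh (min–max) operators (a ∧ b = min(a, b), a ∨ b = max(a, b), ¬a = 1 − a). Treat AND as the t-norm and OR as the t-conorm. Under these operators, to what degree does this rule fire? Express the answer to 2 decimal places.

0.84

firing strength: severe=0.94, dry=0.84; AND[min(a, b)] → w = 0.84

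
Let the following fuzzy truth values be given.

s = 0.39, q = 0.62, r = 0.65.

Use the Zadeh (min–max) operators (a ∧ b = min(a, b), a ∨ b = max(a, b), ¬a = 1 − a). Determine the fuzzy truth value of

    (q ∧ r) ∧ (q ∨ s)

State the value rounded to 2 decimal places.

q ∧ r = min(a, b) on (0.62, 0.65) = 0.62
q ∨ s = max(a, b) on (0.62, 0.39) = 0.62
(q ∧ r) ∧ (q ∨ s) = min(a, b) on (0.62, 0.62) = 0.62

0.62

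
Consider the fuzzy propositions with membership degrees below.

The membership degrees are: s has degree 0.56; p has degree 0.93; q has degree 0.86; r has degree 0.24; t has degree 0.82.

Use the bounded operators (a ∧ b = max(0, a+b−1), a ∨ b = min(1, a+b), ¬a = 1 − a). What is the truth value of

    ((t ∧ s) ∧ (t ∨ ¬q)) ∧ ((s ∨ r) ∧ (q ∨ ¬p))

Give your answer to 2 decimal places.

t ∧ s = max(0, a+b−1) on (0.82, 0.56) = 0.38
¬q = 1 − 0.86 = 0.14
t ∨ ¬q = min(1, a+b) on (0.82, 0.14) = 0.96
(t ∧ s) ∧ (t ∨ ¬q) = max(0, a+b−1) on (0.38, 0.96) = 0.34
s ∨ r = min(1, a+b) on (0.56, 0.24) = 0.80
¬p = 1 − 0.93 = 0.07
q ∨ ¬p = min(1, a+b) on (0.86, 0.07) = 0.93
(s ∨ r) ∧ (q ∨ ¬p) = max(0, a+b−1) on (0.80, 0.93) = 0.73
((t ∧ s) ∧ (t ∨ ¬q)) ∧ ((s ∨ r) ∧ (q ∨ ¬p)) = max(0, a+b−1) on (0.34, 0.73) = 0.07

0.07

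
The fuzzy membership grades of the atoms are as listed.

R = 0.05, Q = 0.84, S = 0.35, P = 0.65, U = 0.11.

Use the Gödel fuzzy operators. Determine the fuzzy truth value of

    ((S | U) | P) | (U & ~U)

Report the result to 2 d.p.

S | U = max(a, b) on (0.35, 0.11) = 0.35
(S | U) | P = max(a, b) on (0.35, 0.65) = 0.65
~U = 1 − 0.11 = 0.89
U & ~U = min(a, b) on (0.11, 0.89) = 0.11
((S | U) | P) | (U & ~U) = max(a, b) on (0.65, 0.11) = 0.65

0.65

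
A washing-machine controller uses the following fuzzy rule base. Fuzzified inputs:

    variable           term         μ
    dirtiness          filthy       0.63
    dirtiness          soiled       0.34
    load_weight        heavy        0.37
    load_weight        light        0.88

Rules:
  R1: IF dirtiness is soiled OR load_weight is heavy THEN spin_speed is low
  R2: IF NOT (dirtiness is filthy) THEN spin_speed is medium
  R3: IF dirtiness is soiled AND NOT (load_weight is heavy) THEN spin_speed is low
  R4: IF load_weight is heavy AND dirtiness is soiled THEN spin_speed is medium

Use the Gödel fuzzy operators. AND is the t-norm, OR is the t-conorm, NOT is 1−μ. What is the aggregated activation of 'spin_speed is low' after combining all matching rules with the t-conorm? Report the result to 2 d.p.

R1: soiled=0.34, heavy=0.37; OR[max(a, b)] → w = 0.37
R2: ¬filthy=1−0.63=0.37 → w = 0.37
R3: soiled=0.34, ¬heavy=1−0.37=0.63; AND[min(a, b)] → w = 0.34
R4: heavy=0.37, soiled=0.34; AND[min(a, b)] → w = 0.34
Rules with consequent 'low': {R1, R3} → strengths 0.37, 0.34
Aggregate via t-conorm [max(a, b)]: 0.37

0.37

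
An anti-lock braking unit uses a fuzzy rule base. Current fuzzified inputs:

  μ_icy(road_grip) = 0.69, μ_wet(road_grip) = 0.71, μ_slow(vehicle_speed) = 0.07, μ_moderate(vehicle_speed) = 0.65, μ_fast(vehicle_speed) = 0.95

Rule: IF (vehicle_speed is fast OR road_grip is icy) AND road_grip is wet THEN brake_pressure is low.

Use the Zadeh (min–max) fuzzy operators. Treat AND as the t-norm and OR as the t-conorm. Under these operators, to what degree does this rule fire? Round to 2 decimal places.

0.71

firing strength: (fast=0.95 OR icy=0.69) = 0.95; AND[min(a, b)] with wet=0.71 → w = 0.71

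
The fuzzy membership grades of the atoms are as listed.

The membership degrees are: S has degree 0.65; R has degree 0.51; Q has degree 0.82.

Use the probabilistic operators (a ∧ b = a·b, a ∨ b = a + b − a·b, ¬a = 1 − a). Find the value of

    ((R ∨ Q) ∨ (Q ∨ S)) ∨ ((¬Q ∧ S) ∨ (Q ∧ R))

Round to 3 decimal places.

0.997

R ∨ Q = a + b − a·b on (0.5100, 0.8200) = 0.9118
Q ∨ S = a + b − a·b on (0.8200, 0.6500) = 0.9370
(R ∨ Q) ∨ (Q ∨ S) = a + b − a·b on (0.9118, 0.9370) = 0.9944
¬Q = 1 − 0.8200 = 0.1800
¬Q ∧ S = a·b on (0.1800, 0.6500) = 0.1170
Q ∧ R = a·b on (0.8200, 0.5100) = 0.4182
(¬Q ∧ S) ∨ (Q ∧ R) = a + b − a·b on (0.1170, 0.4182) = 0.4863
((R ∨ Q) ∨ (Q ∨ S)) ∨ ((¬Q ∧ S) ∨ (Q ∧ R)) = a + b − a·b on (0.9944, 0.4863) = 0.9971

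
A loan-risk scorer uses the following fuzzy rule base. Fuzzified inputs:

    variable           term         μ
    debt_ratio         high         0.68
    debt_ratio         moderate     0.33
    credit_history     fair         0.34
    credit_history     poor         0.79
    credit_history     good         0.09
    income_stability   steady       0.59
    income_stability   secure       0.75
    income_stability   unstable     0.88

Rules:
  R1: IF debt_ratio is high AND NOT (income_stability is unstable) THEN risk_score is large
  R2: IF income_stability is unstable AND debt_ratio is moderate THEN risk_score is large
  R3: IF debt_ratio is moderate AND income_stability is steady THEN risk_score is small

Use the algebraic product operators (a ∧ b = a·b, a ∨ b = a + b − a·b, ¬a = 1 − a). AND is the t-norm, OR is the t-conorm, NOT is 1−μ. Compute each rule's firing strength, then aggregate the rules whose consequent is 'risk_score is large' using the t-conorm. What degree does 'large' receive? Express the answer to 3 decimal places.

R1: high=0.68, ¬unstable=1−0.88=0.12; AND[a·b] → w = 0.0816
R2: unstable=0.88, moderate=0.33; AND[a·b] → w = 0.2904
R3: moderate=0.33, steady=0.59; AND[a·b] → w = 0.1947
Rules with consequent 'large': {R1, R2} → strengths 0.0816, 0.2904
Aggregate via t-conorm [a + b − a·b]: 0.3483

0.348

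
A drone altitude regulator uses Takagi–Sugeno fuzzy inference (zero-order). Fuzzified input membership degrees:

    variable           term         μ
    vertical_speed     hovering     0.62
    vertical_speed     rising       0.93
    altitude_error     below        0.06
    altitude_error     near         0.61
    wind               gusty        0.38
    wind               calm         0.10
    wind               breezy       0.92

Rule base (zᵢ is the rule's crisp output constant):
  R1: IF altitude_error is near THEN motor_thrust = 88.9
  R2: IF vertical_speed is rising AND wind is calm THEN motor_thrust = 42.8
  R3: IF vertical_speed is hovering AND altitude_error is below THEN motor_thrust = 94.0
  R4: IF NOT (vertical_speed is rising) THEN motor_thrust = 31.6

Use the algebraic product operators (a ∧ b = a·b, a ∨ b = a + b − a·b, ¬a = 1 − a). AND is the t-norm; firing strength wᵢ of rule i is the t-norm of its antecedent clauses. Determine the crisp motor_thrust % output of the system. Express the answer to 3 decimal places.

78.892

R1 (z=88.9): near=0.61 → w = 0.6100
R2 (z=42.8): rising=0.93, calm=0.10; AND[a·b] → w = 0.0930
R3 (z=94.0): hovering=0.62, below=0.06; AND[a·b] → w = 0.0372
R4 (z=31.6): ¬rising=1−0.93=0.07 → w = 0.0700
Weighted average = (0.6100·88.9 + 0.0930·42.8 + 0.0372·94.0 + 0.0700·31.6) / (0.6100 + 0.0930 + 0.0372 + 0.0700)
  = 63.9182 / 0.8102 = 78.892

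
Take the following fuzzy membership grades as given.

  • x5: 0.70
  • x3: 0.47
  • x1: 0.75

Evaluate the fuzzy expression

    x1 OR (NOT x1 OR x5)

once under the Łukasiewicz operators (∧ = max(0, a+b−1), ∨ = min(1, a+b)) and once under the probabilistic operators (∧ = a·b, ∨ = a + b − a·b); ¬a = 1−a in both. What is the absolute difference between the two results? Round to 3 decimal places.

0.056

Under Łukasiewicz:
  NOT x1 = 1 − 0.75 = 0.25
  NOT x1 OR x5 = min(1, a+b) on (0.25, 0.70) = 0.95
  x1 OR (NOT x1 OR x5) = min(1, a+b) on (0.75, 0.95) = 1.00
  → value = 1.0000
Under probabilistic:
  NOT x1 = 1 − 0.7500 = 0.2500
  NOT x1 OR x5 = a + b − a·b on (0.2500, 0.7000) = 0.7750
  x1 OR (NOT x1 OR x5) = a + b − a·b on (0.7500, 0.7750) = 0.9437
  → value = 0.9437
|1.0000 − 0.9437| = 0.056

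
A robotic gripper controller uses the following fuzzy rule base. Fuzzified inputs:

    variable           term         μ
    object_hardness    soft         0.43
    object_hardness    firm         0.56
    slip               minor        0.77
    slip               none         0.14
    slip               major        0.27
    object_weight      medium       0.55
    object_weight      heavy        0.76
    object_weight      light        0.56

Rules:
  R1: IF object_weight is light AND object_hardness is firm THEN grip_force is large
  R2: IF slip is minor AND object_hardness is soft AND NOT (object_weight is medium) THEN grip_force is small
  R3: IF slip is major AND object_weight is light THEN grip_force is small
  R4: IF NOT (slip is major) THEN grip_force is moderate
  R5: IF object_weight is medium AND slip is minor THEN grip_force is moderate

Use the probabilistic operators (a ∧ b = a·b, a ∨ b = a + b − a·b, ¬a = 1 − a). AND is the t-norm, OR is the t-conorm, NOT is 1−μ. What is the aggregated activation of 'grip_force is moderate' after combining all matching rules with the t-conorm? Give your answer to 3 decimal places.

0.844

R1: light=0.56, firm=0.56; AND[a·b] → w = 0.3136
R2: minor=0.77, soft=0.43, ¬medium=1−0.55=0.45; AND[a·b] → w = 0.1490
R3: major=0.27, light=0.56; AND[a·b] → w = 0.1512
R4: ¬major=1−0.27=0.73 → w = 0.7300
R5: medium=0.55, minor=0.77; AND[a·b] → w = 0.4235
Rules with consequent 'moderate': {R4, R5} → strengths 0.7300, 0.4235
Aggregate via t-conorm [a + b − a·b]: 0.8443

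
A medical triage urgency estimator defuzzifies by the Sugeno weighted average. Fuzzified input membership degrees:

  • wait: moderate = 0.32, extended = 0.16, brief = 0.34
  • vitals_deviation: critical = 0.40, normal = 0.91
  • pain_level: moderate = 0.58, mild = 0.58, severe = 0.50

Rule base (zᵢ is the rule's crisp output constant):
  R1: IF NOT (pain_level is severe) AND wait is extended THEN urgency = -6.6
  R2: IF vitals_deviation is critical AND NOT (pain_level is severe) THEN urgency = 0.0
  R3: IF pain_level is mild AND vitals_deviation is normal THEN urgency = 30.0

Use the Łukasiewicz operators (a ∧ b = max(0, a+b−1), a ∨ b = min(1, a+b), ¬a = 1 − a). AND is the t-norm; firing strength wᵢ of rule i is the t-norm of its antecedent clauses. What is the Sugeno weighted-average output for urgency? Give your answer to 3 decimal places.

30.000

R1 (z=-6.6): ¬severe=1−0.50=0.50, extended=0.16; AND[max(0, a+b−1)] → w = 0.00
R2 (z=0.0): critical=0.40, ¬severe=1−0.50=0.50; AND[max(0, a+b−1)] → w = 0.00
R3 (z=30.0): mild=0.58, normal=0.91; AND[max(0, a+b−1)] → w = 0.49
Weighted average = (0.00·-6.6 + 0.00·0.0 + 0.49·30.0) / (0.00 + 0.00 + 0.49)
  = 14.7000 / 0.4900 = 30.000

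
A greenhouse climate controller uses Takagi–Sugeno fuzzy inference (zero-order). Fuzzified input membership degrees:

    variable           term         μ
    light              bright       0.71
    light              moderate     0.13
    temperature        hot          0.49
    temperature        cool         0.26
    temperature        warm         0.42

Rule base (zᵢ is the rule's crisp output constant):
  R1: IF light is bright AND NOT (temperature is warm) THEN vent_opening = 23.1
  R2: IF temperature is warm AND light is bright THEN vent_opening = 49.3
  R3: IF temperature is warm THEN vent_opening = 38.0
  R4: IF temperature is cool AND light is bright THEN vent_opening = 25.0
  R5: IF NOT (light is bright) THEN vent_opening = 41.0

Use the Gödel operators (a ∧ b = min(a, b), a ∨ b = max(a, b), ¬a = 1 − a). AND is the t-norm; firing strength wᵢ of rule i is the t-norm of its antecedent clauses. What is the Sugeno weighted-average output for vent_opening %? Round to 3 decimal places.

34.748

R1 (z=23.1): bright=0.71, ¬warm=1−0.42=0.58; AND[min(a, b)] → w = 0.58
R2 (z=49.3): warm=0.42, bright=0.71; AND[min(a, b)] → w = 0.42
R3 (z=38.0): warm=0.42 → w = 0.42
R4 (z=25.0): cool=0.26, bright=0.71; AND[min(a, b)] → w = 0.26
R5 (z=41.0): ¬bright=1−0.71=0.29 → w = 0.29
Weighted average = (0.58·23.1 + 0.42·49.3 + 0.42·38.0 + 0.26·25.0 + 0.29·41.0) / (0.58 + 0.42 + 0.42 + 0.26 + 0.29)
  = 68.4540 / 1.9700 = 34.748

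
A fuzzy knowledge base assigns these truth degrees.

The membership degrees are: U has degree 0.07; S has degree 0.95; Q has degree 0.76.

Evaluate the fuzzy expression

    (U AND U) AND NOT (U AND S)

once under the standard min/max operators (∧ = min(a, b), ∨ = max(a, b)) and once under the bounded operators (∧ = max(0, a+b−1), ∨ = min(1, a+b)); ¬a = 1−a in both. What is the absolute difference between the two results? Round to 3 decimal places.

Under standard min/max:
  U AND U = min(a, b) on (0.07, 0.07) = 0.07
  U AND S = min(a, b) on (0.07, 0.95) = 0.07
  NOT (U AND S) = 1 − 0.07 = 0.93
  (U AND U) AND NOT (U AND S) = min(a, b) on (0.07, 0.93) = 0.07
  → value = 0.0700
Under bounded:
  U AND U = max(0, a+b−1) on (0.07, 0.07) = 0.00
  U AND S = max(0, a+b−1) on (0.07, 0.95) = 0.02
  NOT (U AND S) = 1 − 0.02 = 0.98
  (U AND U) AND NOT (U AND S) = max(0, a+b−1) on (0.00, 0.98) = 0.00
  → value = 0.0000
|0.0700 − 0.0000| = 0.070

0.070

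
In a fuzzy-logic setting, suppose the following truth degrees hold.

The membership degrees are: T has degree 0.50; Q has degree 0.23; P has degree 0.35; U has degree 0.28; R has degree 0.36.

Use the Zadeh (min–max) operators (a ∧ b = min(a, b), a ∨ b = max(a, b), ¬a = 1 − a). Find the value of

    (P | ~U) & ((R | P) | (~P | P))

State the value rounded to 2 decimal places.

~U = 1 − 0.28 = 0.72
P | ~U = max(a, b) on (0.35, 0.72) = 0.72
R | P = max(a, b) on (0.36, 0.35) = 0.36
~P = 1 − 0.35 = 0.65
~P | P = max(a, b) on (0.65, 0.35) = 0.65
(R | P) | (~P | P) = max(a, b) on (0.36, 0.65) = 0.65
(P | ~U) & ((R | P) | (~P | P)) = min(a, b) on (0.72, 0.65) = 0.65

0.65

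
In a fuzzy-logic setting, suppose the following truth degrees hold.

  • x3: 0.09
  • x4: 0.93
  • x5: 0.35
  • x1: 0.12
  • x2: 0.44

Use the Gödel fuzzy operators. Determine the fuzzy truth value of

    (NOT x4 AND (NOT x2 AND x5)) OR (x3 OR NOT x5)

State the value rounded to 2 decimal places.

NOT x4 = 1 − 0.93 = 0.07
NOT x2 = 1 − 0.44 = 0.56
NOT x2 AND x5 = min(a, b) on (0.56, 0.35) = 0.35
NOT x4 AND (NOT x2 AND x5) = min(a, b) on (0.07, 0.35) = 0.07
NOT x5 = 1 − 0.35 = 0.65
x3 OR NOT x5 = max(a, b) on (0.09, 0.65) = 0.65
(NOT x4 AND (NOT x2 AND x5)) OR (x3 OR NOT x5) = max(a, b) on (0.07, 0.65) = 0.65

0.65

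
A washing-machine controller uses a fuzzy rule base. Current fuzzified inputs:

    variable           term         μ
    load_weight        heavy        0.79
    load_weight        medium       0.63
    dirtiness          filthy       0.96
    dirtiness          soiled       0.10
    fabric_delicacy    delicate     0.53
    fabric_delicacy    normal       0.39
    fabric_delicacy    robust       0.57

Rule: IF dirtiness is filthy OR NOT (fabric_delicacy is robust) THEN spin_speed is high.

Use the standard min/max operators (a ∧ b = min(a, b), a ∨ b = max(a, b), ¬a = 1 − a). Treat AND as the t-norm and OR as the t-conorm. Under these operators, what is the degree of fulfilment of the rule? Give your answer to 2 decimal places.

0.96

firing strength: filthy=0.96, ¬robust=1−0.57=0.43; OR[max(a, b)] → w = 0.96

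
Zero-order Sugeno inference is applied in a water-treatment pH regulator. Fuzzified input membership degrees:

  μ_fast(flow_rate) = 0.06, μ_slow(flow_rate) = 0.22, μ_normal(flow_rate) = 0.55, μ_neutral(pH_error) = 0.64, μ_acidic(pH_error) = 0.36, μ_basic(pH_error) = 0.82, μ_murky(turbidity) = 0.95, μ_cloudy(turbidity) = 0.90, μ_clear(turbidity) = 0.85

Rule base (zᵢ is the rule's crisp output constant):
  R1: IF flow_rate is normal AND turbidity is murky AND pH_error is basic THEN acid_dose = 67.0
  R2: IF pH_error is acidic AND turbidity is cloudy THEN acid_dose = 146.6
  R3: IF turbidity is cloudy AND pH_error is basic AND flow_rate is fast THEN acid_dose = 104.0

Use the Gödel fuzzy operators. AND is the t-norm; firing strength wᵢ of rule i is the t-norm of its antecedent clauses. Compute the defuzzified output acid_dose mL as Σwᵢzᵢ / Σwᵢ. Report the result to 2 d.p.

98.83

R1 (z=67.0): normal=0.55, murky=0.95, basic=0.82; AND[min(a, b)] → w = 0.55
R2 (z=146.6): acidic=0.36, cloudy=0.90; AND[min(a, b)] → w = 0.36
R3 (z=104.0): cloudy=0.90, basic=0.82, fast=0.06; AND[min(a, b)] → w = 0.06
Weighted average = (0.55·67.0 + 0.36·146.6 + 0.06·104.0) / (0.55 + 0.36 + 0.06)
  = 95.8660 / 0.9700 = 98.83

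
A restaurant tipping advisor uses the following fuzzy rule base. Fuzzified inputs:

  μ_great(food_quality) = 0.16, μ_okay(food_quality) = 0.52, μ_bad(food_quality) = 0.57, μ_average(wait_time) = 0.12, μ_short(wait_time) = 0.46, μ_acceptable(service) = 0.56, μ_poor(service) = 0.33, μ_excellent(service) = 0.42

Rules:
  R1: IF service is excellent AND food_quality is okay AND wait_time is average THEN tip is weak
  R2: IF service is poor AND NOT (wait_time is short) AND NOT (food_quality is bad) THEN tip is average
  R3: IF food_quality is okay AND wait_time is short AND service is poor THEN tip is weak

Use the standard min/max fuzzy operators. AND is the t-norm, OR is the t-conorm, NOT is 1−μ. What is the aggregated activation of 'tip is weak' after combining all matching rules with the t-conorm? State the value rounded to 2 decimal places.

R1: excellent=0.42, okay=0.52, average=0.12; AND[min(a, b)] → w = 0.12
R2: poor=0.33, ¬short=1−0.46=0.54, ¬bad=1−0.57=0.43; AND[min(a, b)] → w = 0.33
R3: okay=0.52, short=0.46, poor=0.33; AND[min(a, b)] → w = 0.33
Rules with consequent 'weak': {R1, R3} → strengths 0.12, 0.33
Aggregate via t-conorm [max(a, b)]: 0.33

0.33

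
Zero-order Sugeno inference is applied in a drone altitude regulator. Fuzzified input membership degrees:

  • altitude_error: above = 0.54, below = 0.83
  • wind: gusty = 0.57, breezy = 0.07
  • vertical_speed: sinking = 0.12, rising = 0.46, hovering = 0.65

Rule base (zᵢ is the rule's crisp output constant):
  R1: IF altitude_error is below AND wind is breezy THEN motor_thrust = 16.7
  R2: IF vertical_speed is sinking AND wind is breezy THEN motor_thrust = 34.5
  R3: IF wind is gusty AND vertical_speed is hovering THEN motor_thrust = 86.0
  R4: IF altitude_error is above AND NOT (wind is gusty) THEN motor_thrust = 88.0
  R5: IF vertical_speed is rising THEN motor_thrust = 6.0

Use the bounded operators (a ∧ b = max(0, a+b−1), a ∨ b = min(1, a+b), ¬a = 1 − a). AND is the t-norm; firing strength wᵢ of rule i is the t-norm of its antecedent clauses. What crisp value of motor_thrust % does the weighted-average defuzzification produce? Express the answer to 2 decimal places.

31.88

R1 (z=16.7): below=0.83, breezy=0.07; AND[max(0, a+b−1)] → w = 0.00
R2 (z=34.5): sinking=0.12, breezy=0.07; AND[max(0, a+b−1)] → w = 0.00
R3 (z=86.0): gusty=0.57, hovering=0.65; AND[max(0, a+b−1)] → w = 0.22
R4 (z=88.0): above=0.54, ¬gusty=1−0.57=0.43; AND[max(0, a+b−1)] → w = 0.00
R5 (z=6.0): rising=0.46 → w = 0.46
Weighted average = (0.00·16.7 + 0.00·34.5 + 0.22·86.0 + 0.00·88.0 + 0.46·6.0) / (0.00 + 0.00 + 0.22 + 0.00 + 0.46)
  = 21.6800 / 0.6800 = 31.88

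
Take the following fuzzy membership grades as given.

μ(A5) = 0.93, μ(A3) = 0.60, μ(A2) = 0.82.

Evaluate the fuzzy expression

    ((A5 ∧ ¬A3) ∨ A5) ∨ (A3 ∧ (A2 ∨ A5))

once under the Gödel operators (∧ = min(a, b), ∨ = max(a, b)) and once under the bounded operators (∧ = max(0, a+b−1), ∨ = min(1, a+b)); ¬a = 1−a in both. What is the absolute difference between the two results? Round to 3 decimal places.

Under Gödel:
  ¬A3 = 1 − 0.60 = 0.40
  A5 ∧ ¬A3 = min(a, b) on (0.93, 0.40) = 0.40
  (A5 ∧ ¬A3) ∨ A5 = max(a, b) on (0.40, 0.93) = 0.93
  A2 ∨ A5 = max(a, b) on (0.82, 0.93) = 0.93
  A3 ∧ (A2 ∨ A5) = min(a, b) on (0.60, 0.93) = 0.60
  ((A5 ∧ ¬A3) ∨ A5) ∨ (A3 ∧ (A2 ∨ A5)) = max(a, b) on (0.93, 0.60) = 0.93
  → value = 0.9300
Under bounded:
  ¬A3 = 1 − 0.60 = 0.40
  A5 ∧ ¬A3 = max(0, a+b−1) on (0.93, 0.40) = 0.33
  (A5 ∧ ¬A3) ∨ A5 = min(1, a+b) on (0.33, 0.93) = 1.00
  A2 ∨ A5 = min(1, a+b) on (0.82, 0.93) = 1.00
  A3 ∧ (A2 ∨ A5) = max(0, a+b−1) on (0.60, 1.00) = 0.60
  ((A5 ∧ ¬A3) ∨ A5) ∨ (A3 ∧ (A2 ∨ A5)) = min(1, a+b) on (1.00, 0.60) = 1.00
  → value = 1.0000
|0.9300 − 1.0000| = 0.070

0.070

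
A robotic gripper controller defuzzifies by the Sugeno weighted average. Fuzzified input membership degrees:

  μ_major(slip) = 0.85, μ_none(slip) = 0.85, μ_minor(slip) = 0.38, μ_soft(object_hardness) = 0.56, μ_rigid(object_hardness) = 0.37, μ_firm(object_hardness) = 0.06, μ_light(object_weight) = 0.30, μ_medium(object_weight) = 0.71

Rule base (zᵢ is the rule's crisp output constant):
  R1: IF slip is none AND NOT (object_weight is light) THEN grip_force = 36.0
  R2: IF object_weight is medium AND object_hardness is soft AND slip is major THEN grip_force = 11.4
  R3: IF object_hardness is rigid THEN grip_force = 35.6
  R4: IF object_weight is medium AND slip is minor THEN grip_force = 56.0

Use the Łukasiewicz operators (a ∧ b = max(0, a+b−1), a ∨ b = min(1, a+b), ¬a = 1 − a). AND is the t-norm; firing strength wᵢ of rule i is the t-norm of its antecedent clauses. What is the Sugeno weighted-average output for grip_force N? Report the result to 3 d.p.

34.850

R1 (z=36.0): none=0.85, ¬light=1−0.30=0.70; AND[max(0, a+b−1)] → w = 0.55
R2 (z=11.4): medium=0.71, soft=0.56, major=0.85; AND[max(0, a+b−1)] → w = 0.12
R3 (z=35.6): rigid=0.37 → w = 0.37
R4 (z=56.0): medium=0.71, minor=0.38; AND[max(0, a+b−1)] → w = 0.09
Weighted average = (0.55·36.0 + 0.12·11.4 + 0.37·35.6 + 0.09·56.0) / (0.55 + 0.12 + 0.37 + 0.09)
  = 39.3800 / 1.1300 = 34.850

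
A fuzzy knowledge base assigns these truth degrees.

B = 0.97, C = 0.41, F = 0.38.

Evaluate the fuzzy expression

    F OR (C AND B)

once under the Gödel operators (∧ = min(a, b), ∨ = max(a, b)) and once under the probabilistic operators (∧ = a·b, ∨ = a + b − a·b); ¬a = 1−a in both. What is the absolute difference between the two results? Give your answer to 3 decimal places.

Under Gödel:
  C AND B = min(a, b) on (0.41, 0.97) = 0.41
  F OR (C AND B) = max(a, b) on (0.38, 0.41) = 0.41
  → value = 0.4100
Under probabilistic:
  C AND B = a·b on (0.4100, 0.9700) = 0.3977
  F OR (C AND B) = a + b − a·b on (0.3800, 0.3977) = 0.6266
  → value = 0.6266
|0.4100 − 0.6266| = 0.217

0.217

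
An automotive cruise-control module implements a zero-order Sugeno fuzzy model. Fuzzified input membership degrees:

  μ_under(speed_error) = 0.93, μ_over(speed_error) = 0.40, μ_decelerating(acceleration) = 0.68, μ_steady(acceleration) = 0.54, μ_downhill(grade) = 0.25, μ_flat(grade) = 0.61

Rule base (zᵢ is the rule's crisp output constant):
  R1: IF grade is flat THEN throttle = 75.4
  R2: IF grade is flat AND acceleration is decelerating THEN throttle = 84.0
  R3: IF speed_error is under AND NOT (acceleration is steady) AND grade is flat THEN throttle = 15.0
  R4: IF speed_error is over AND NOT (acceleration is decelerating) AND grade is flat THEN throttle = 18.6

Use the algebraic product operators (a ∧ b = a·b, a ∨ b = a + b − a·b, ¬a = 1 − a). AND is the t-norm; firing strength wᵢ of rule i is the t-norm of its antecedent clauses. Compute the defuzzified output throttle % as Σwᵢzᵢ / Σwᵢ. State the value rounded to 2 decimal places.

63.21

R1 (z=75.4): flat=0.61 → w = 0.6100
R2 (z=84.0): flat=0.61, decelerating=0.68; AND[a·b] → w = 0.4148
R3 (z=15.0): under=0.93, ¬steady=1−0.54=0.46, flat=0.61; AND[a·b] → w = 0.2610
R4 (z=18.6): over=0.40, ¬decelerating=1−0.68=0.32, flat=0.61; AND[a·b] → w = 0.0781
Weighted average = (0.6100·75.4 + 0.4148·84.0 + 0.2610·15.0 + 0.0781·18.6) / (0.6100 + 0.4148 + 0.2610 + 0.0781)
  = 86.2039 / 1.3638 = 63.21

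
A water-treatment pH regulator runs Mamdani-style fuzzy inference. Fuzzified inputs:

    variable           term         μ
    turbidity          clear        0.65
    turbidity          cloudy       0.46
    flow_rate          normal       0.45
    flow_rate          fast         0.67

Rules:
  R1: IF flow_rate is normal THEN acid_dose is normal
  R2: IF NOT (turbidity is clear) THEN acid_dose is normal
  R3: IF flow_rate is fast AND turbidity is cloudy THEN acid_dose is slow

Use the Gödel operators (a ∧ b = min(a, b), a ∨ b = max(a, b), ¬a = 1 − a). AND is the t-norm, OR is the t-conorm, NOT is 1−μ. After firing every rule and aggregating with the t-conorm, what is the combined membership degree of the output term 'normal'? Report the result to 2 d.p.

0.45

R1: normal=0.45 → w = 0.45
R2: ¬clear=1−0.65=0.35 → w = 0.35
R3: fast=0.67, cloudy=0.46; AND[min(a, b)] → w = 0.46
Rules with consequent 'normal': {R1, R2} → strengths 0.45, 0.35
Aggregate via t-conorm [max(a, b)]: 0.45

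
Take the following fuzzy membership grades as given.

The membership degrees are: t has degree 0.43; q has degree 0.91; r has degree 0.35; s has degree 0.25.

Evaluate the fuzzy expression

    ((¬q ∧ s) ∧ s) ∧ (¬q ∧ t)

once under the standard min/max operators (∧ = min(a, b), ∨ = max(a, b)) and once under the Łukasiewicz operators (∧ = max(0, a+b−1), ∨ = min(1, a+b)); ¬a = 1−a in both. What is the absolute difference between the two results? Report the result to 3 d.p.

Under standard min/max:
  ¬q = 1 − 0.91 = 0.09
  ¬q ∧ s = min(a, b) on (0.09, 0.25) = 0.09
  (¬q ∧ s) ∧ s = min(a, b) on (0.09, 0.25) = 0.09
  ¬q = 1 − 0.91 = 0.09
  ¬q ∧ t = min(a, b) on (0.09, 0.43) = 0.09
  ((¬q ∧ s) ∧ s) ∧ (¬q ∧ t) = min(a, b) on (0.09, 0.09) = 0.09
  → value = 0.0900
Under Łukasiewicz:
  ¬q = 1 − 0.91 = 0.09
  ¬q ∧ s = max(0, a+b−1) on (0.09, 0.25) = 0.00
  (¬q ∧ s) ∧ s = max(0, a+b−1) on (0.00, 0.25) = 0.00
  ¬q = 1 − 0.91 = 0.09
  ¬q ∧ t = max(0, a+b−1) on (0.09, 0.43) = 0.00
  ((¬q ∧ s) ∧ s) ∧ (¬q ∧ t) = max(0, a+b−1) on (0.00, 0.00) = 0.00
  → value = 0.0000
|0.0900 − 0.0000| = 0.090

0.090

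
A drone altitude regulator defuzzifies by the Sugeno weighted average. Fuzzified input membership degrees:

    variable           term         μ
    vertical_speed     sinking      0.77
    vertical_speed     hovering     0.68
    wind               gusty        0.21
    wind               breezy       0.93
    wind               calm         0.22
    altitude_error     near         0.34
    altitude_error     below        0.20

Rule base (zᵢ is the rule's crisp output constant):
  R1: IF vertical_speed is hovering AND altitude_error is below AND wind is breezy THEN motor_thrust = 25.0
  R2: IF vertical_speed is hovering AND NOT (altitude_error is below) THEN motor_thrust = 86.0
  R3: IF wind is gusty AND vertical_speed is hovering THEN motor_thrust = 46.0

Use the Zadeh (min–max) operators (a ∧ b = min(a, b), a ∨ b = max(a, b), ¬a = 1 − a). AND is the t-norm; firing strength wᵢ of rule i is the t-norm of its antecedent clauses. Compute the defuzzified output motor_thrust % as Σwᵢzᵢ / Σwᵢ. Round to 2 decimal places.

R1 (z=25.0): hovering=0.68, below=0.20, breezy=0.93; AND[min(a, b)] → w = 0.20
R2 (z=86.0): hovering=0.68, ¬below=1−0.20=0.80; AND[min(a, b)] → w = 0.68
R3 (z=46.0): gusty=0.21, hovering=0.68; AND[min(a, b)] → w = 0.21
Weighted average = (0.20·25.0 + 0.68·86.0 + 0.21·46.0) / (0.20 + 0.68 + 0.21)
  = 73.1400 / 1.0900 = 67.10

67.10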